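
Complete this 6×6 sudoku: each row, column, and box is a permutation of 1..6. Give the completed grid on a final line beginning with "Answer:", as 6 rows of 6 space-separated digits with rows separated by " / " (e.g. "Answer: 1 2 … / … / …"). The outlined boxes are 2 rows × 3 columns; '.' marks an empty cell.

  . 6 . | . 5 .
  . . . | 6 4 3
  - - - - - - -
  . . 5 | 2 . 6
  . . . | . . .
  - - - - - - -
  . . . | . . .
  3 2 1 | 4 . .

Step 1. [r4c6∈{1,4,5}] in col 6, 4 fits only at r4c6 ⇒ r4c6=4.
Step 2. [r1c6∈{1,2}] in box 2, 2 fits only at r1c6, so r1c6=2.
Step 3. [r5c6∈{1,5}] 1 has one home in col 6: r5c6, so r5c6=1.
Step 4. [r4c4∈{1,3,5}] 5 has one home in row 4: r4c4. So r4c4=5.
Step 5. [r1c3∈{3,4}] r1c3 is the only open cell in row 1 admitting 3 ⇒ r1c3=3.
Step 6. [r1c1∈{1,4}] 4 has one home in row 1: r1c1. So r1c1=4.
Step 7. [r3c1∈{1}] r3c1's peers cover all but 1, so r3c1=1.
Step 8. [r3c5∈{3}] nothing but 3 survives at r3c5. So r3c5=3.
Step 9. [r5c3∈{4,6}] in col 3, 4 fits only at r5c3. So r5c3=4.
Step 10. [r5c1∈{5,6}] box 5 places 6 nowhere but r5c1 ⇒ r5c1=6.
Step 11. [r2c1∈{2,5}] col 1 places 5 nowhere but r2c1, so r2c1=5.
Step 12. [r4c1∈{2}] r4c1's peers cover all but 2 ⇒ r4c1=2.
Step 13. [r3c2∈{4}] nothing but 4 survives at r3c2 ⇒ r3c2=4.
Step 14. [r2c3∈{2}] r2c3 has the single candidate 2, so r2c3=2.
Step 15. [r6c5∈{6}] nothing but 6 survives at r6c5. So r6c5=6.
Step 16. [r5c4∈{3}] only 3 remains possible at r5c4 ⇒ r5c4=3.
Step 17. [r5c5∈{2}] nothing but 2 survives at r5c5 ⇒ r5c5=2.
Step 18. [r4c5∈{1}] nothing but 1 survives at r4c5 ⇒ r4c5=1.
Step 19. [r4c2∈{3}] only 3 remains possible at r4c2, so r4c2=3.
Step 20. [r2c2∈{1}] r2c2 has the single candidate 1. So r2c2=1.
Step 21. [r1c4∈{1}] only 1 remains possible at r1c4 ⇒ r1c4=1.
Step 22. [r4c3∈{6}] r4c3 is down to just 6. So r4c3=6.
Step 23. [r6c6∈{5}] r6c6's peers cover all but 5. So r6c6=5.
Step 24. [r5c2∈{5}] r5c2 is down to just 5, so r5c2=5.

Answer: 4 6 3 1 5 2 / 5 1 2 6 4 3 / 1 4 5 2 3 6 / 2 3 6 5 1 4 / 6 5 4 3 2 1 / 3 2 1 4 6 5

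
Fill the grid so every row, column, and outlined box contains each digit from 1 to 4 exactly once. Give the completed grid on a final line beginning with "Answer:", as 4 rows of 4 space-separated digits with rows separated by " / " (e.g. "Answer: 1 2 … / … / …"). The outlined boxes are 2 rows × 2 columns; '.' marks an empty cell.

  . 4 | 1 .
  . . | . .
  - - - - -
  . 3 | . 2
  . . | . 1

Step 1. [r2c3∈{2,3,4}] across col 3, 2 lands solely at r2c3 ⇒ r2c3=2.
Step 2. [r1c1∈{2,3}] across row 1, 2 lands solely at r1c1, so r1c1=2.
Step 3. [r3c1∈{1,4}] 1 has one home in row 3: r3c1. So r3c1=1.
Step 4. [r4c1∈{4}] nothing but 4 survives at r4c1. So r4c1=4.
Step 5. [r2c1∈{3}] r2c1 is down to just 3. So r2c1=3.
Step 6. [r4c2∈{2}] nothing but 2 survives at r4c2 ⇒ r4c2=2.
Step 7. [r2c2∈{1}] r2c2 is down to just 1. So r2c2=1.
Step 8. [r3c3∈{4}] r3c3 is down to just 4 ⇒ r3c3=4.
Step 9. [r2c4∈{4}] only 4 remains possible at r2c4. So r2c4=4.
Step 10. [r1c4∈{3}] r1c4 is down to just 3, so r1c4=3.
Step 11. [r4c3∈{3}] r4c3 has the single candidate 3. So r4c3=3.

Answer: 2 4 1 3 / 3 1 2 4 / 1 3 4 2 / 4 2 3 1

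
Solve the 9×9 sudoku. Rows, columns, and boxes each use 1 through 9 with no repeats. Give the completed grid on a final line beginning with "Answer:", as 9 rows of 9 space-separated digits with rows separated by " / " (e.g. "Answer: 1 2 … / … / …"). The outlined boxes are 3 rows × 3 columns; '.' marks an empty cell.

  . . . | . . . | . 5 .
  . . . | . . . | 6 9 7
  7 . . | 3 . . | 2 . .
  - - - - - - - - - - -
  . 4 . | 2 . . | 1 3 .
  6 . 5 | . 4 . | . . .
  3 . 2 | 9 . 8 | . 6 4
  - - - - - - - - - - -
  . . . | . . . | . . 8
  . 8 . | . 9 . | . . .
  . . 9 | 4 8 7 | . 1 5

Step 1. [r7c5∈{1,2,3,5,6}] across col 5, 3 lands solely at r7c5 ⇒ r7c5=3.
Step 2. [r9c2∈{2,3,6}] row 9 places 6 nowhere but r9c2, so r9c2=6.
Step 3. [r8c3∈{1,3,4,7}] 3 has one home in box 7: r8c3 ⇒ r8c3=3.
Step 4. [r3c9∈{1}] r3c9's peers cover all but 1, so r3c9=1.
Step 5. [r9c1∈{2}] r9c1 has the single candidate 2, so r9c1=2.
Step 6. [r2c2∈{1,2,3,5}] 3 has one home in row 2: r2c2. So r2c2=3.
Step 7. [r1c2∈{1,2,9}] across col 2, 2 lands solely at r1c2. So r1c2=2.
Step 8. [r4c9∈{9}] only 9 remains possible at r4c9 ⇒ r4c9=9.
Step 9. [r1c1∈{1,4,8,9}] 9 has one home in col 1: r1c1, so r1c1=9.
Step 10. [r3c2∈{5}] nothing but 5 survives at r3c2 ⇒ r3c2=5.
Step 11. [r3c5∈{6}] r3c5 has the single candidate 6. So r3c5=6.
Step 12. [r8c9∈{2,6}] r8c9 is the only open cell in col 9 admitting 6. So r8c9=6.
Step 13. [r7c4∈{1,5,6}] in col 4, 6 fits only at r7c4, so r7c4=6.
Step 14. [r1c3∈{1,4,6,8}] across row 1, 6 lands solely at r1c3, so r1c3=6.
Step 15. [r2c5∈{1,2,5}] in col 5, 2 fits only at r2c5, so r2c5=2.
Step 16. [r6c7∈{5,7}] 5 has one home in col 7: r6c7, so r6c7=5.
Step 17. [r4c5∈{5,7}] col 5 places 5 nowhere but r4c5 ⇒ r4c5=5.
Step 18. [r4c3∈{7,8}] across row 4, 7 lands solely at r4c3 ⇒ r4c3=7.
Step 19. [r7c2∈{1,7}] in col 2, 7 fits only at r7c2. So r7c2=7.
Step 20. [r6c5∈{1,7}] r6c5 is the only open cell in row 6 admitting 7, so r6c5=7.
Step 21. [r5c4∈{1}] r5c4 is down to just 1. So r5c4=1.
Step 22. [r8c4∈{5}] nothing but 5 survives at r8c4, so r8c4=5.
Step 23. [r2c4∈{8}] r2c4 is down to just 8. So r2c4=8.
Step 24. [r1c7∈{3,4,8}] row 1 places 8 nowhere but r1c7 ⇒ r1c7=8.
Step 25. [r3c8∈{4}] nothing but 4 survives at r3c8, so r3c8=4.
Step 26. [r7c8∈{2}] only 2 remains possible at r7c8 ⇒ r7c8=2.
Step 27. [r7c6∈{1}] r7c6's peers cover all but 1. So r7c6=1.
Step 28. [r7c3∈{4}] r7c3 is down to just 4, so r7c3=4.
Step 29. [r5c7∈{7}] nothing but 7 survives at r5c7. So r5c7=7.
Step 30. [r2c1∈{1,4}] across col 1, 4 lands solely at r2c1, so r2c1=4.
Step 31. [r9c7∈{3}] r9c7 has the single candidate 3, so r9c7=3.
Step 32. [r5c2∈{9}] r5c2's peers cover all but 9 ⇒ r5c2=9.
Step 33. [r2c3∈{1}] r2c3's peers cover all but 1. So r2c3=1.
Step 34. [r7c7∈{9}] only 9 remains possible at r7c7, so r7c7=9.
Step 35. [r3c3∈{8}] r3c3 has the single candidate 8 ⇒ r3c3=8.
Step 36. [r7c1∈{5}] r7c1 is down to just 5. So r7c1=5.
Step 37. [r8c8∈{7}] nothing but 7 survives at r8c8 ⇒ r8c8=7.
Step 38. [r2c6∈{5}] r2c6 has the single candidate 5 ⇒ r2c6=5.
Step 39. [r8c7∈{4}] nothing but 4 survives at r8c7. So r8c7=4.
Step 40. [r4c6∈{6}] r4c6 has the single candidate 6. So r4c6=6.
Step 41. [r8c1∈{1}] r8c1 has the single candidate 1, so r8c1=1.
Step 42. [r5c9∈{2}] r5c9 has the single candidate 2, so r5c9=2.
Step 43. [r8c6∈{2}] r8c6 is down to just 2 ⇒ r8c6=2.
Step 44. [r1c4∈{7}] nothing but 7 survives at r1c4 ⇒ r1c4=7.
Step 45. [r1c9∈{3}] r1c9 is down to just 3. So r1c9=3.
Step 46. [r5c6∈{3}] only 3 remains possible at r5c6, so r5c6=3.
Step 47. [r1c6∈{4}] r1c6 has the single candidate 4. So r1c6=4.
Step 48. [r1c5∈{1}] r1c5's peers cover all but 1, so r1c5=1.
Step 49. [r4c1∈{8}] r4c1 is down to just 8, so r4c1=8.
Step 50. [r3c6∈{9}] only 9 remains possible at r3c6. So r3c6=9.
Step 51. [r6c2∈{1}] only 1 remains possible at r6c2 ⇒ r6c2=1.
Step 52. [r5c8∈{8}] r5c8 has the single candidate 8, so r5c8=8.

Answer: 9 2 6 7 1 4 8 5 3 / 4 3 1 8 2 5 6 9 7 / 7 5 8 3 6 9 2 4 1 / 8 4 7 2 5 6 1 3 9 / 6 9 5 1 4 3 7 8 2 / 3 1 2 9 7 8 5 6 4 / 5 7 4 6 3 1 9 2 8 / 1 8 3 5 9 2 4 7 6 / 2 6 9 4 8 7 3 1 5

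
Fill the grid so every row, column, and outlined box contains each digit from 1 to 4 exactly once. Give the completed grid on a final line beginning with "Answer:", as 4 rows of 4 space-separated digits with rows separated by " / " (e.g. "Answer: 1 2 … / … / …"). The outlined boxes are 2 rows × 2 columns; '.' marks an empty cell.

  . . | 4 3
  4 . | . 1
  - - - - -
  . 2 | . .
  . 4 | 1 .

Step 1. [r3c1∈{1,3}] across row 3, 1 lands solely at r3c1. So r3c1=1.
Step 2. [r3c3∈{3}] r3c3's peers cover all but 3, so r3c3=3.
Step 3. [r3c4∈{4}] only 4 remains possible at r3c4, so r3c4=4.
Step 4. [r4c1∈{3}] r4c1 has the single candidate 3. So r4c1=3.
Step 5. [r2c2∈{3}] r2c2's peers cover all but 3. So r2c2=3.
Step 6. [r1c1∈{2}] r1c1 is down to just 2. So r1c1=2.
Step 7. [r1c2∈{1}] nothing but 1 survives at r1c2, so r1c2=1.
Step 8. [r4c4∈{2}] only 2 remains possible at r4c4, so r4c4=2.
Step 9. [r2c3∈{2}] r2c3 is down to just 2 ⇒ r2c3=2.

Answer: 2 1 4 3 / 4 3 2 1 / 1 2 3 4 / 3 4 1 2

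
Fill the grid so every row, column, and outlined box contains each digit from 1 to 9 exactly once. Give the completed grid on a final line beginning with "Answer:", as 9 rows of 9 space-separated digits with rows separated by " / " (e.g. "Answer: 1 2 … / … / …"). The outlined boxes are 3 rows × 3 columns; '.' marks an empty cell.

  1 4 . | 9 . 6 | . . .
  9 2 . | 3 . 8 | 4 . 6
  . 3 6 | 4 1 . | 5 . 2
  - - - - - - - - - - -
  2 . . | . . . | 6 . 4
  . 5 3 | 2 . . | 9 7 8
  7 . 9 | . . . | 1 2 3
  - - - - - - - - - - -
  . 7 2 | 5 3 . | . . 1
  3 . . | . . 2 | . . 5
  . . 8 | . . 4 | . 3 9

Step 1. [r1c8∈{8}] only 8 remains possible at r1c8 ⇒ r1c8=8.
Step 2. [r6c5∈{4,5,6,8}] 4 has one home in row 6: r6c5. So r6c5=4.
Step 3. [r4c3∈{1}] r4c3 is down to just 1, so r4c3=1.
Step 4. [r5c5∈{6}] nothing but 6 survives at r5c5. So r5c5=6.
Step 5. [r9c5∈{7}] r9c5's peers cover all but 7, so r9c5=7.
Step 6. [r6c4∈{8}] r6c4 has the single candidate 8, so r6c4=8.
Step 7. [r2c5∈{5}] nothing but 5 survives at r2c5 ⇒ r2c5=5.
Step 8. [r8c2∈{1,6,9}] across col 2, 9 lands solely at r8c2 ⇒ r8c2=9.
Step 9. [r4c6∈{3,5,7,9}] r4c6 is the only open cell in row 4 admitting 3. So r4c6=3.
Step 10. [r8c7∈{7,8}] r8c7 is the only open cell in row 8 admitting 7. So r8c7=7.
Step 11. [r8c4∈{1,6}] r8c4 is the only open cell in row 8 admitting 1 ⇒ r8c4=1.
Step 12. [r8c8∈{4,6}] row 8 places 6 nowhere but r8c8 ⇒ r8c8=6.
Step 13. [r7c1∈{4,6}] 6 has one home in row 7: r7c1, so r7c1=6.
Step 14. [r1c9∈{7}] nothing but 7 survives at r1c9 ⇒ r1c9=7.
Step 15. [r3c1∈{8}] only 8 remains possible at r3c1 ⇒ r3c1=8.
Step 16. [r7c8∈{4}] r7c8's peers cover all but 4 ⇒ r7c8=4.
Step 17. [r3c8∈{9}] r3c8's peers cover all but 9, so r3c8=9.
Step 18. [r8c3∈{4}] only 4 remains possible at r8c3. So r8c3=4.
Step 19. [r2c8∈{1}] nothing but 1 survives at r2c8. So r2c8=1.
Step 20. [r9c2∈{1}] nothing but 1 survives at r9c2. So r9c2=1.
Step 21. [r4c5∈{9}] nothing but 9 survives at r4c5. So r4c5=9.
Step 22. [r9c7∈{2}] only 2 remains possible at r9c7, so r9c7=2.
Step 23. [r3c6∈{7}] r3c6's peers cover all but 7 ⇒ r3c6=7.
Step 24. [r9c4∈{6}] only 6 remains possible at r9c4 ⇒ r9c4=6.
Step 25. [r1c5∈{2}] r1c5 is down to just 2, so r1c5=2.
Step 26. [r6c2∈{6}] r6c2 has the single candidate 6. So r6c2=6.
Step 27. [r7c7∈{8}] nothing but 8 survives at r7c7. So r7c7=8.
Step 28. [r4c8∈{5}] only 5 remains possible at r4c8. So r4c8=5.
Step 29. [r9c1∈{5}] r9c1's peers cover all but 5 ⇒ r9c1=5.
Step 30. [r2c3∈{7}] r2c3 is down to just 7. So r2c3=7.
Step 31. [r5c1∈{4}] r5c1's peers cover all but 4, so r5c1=4.
Step 32. [r4c4∈{7}] r4c4 has the single candidate 7 ⇒ r4c4=7.
Step 33. [r4c2∈{8}] nothing but 8 survives at r4c2. So r4c2=8.
Step 34. [r6c6∈{5}] only 5 remains possible at r6c6, so r6c6=5.
Step 35. [r5c6∈{1}] r5c6 has the single candidate 1. So r5c6=1.
Step 36. [r1c3∈{5}] nothing but 5 survives at r1c3 ⇒ r1c3=5.
Step 37. [r1c7∈{3}] nothing but 3 survives at r1c7, so r1c7=3.
Step 38. [r8c5∈{8}] only 8 remains possible at r8c5 ⇒ r8c5=8.
Step 39. [r7c6∈{9}] nothing but 9 survives at r7c6, so r7c6=9.

Answer: 1 4 5 9 2 6 3 8 7 / 9 2 7 3 5 8 4 1 6 / 8 3 6 4 1 7 5 9 2 / 2 8 1 7 9 3 6 5 4 / 4 5 3 2 6 1 9 7 8 / 7 6 9 8 4 5 1 2 3 / 6 7 2 5 3 9 8 4 1 / 3 9 4 1 8 2 7 6 5 / 5 1 8 6 7 4 2 3 9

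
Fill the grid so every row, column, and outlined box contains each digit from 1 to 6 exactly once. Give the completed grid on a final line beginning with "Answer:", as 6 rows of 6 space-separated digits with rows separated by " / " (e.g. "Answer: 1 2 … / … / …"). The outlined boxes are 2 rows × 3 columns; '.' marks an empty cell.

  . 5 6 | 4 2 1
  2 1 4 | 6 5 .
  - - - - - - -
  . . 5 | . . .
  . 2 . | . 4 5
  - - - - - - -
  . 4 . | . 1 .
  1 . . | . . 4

Step 1. [r4c1∈{3,6}] row 4 places 6 nowhere but r4c1 ⇒ r4c1=6.
Step 2. [r3c2∈{3}] r3c2 has the single candidate 3. So r3c2=3.
Step 3. [r6c5∈{3,6}] col 5 places 3 nowhere but r6c5, so r6c5=3.
Step 4. [r6c4∈{2,5}] r6c4 is the only open cell in row 6 admitting 5, so r6c4=5.
Step 5. [r5c4∈{2}] r5c4 has the single candidate 2 ⇒ r5c4=2.
Step 6. [r5c1∈{3,5}] row 5 places 5 nowhere but r5c1, so r5c1=5.
Step 7. [r3c5∈{6}] r3c5's peers cover all but 6. So r3c5=6.
Step 8. [r4c4∈{1,3}] r4c4 is the only open cell in row 4 admitting 3 ⇒ r4c4=3.
Step 9. [r6c2∈{6}] r6c2's peers cover all but 6. So r6c2=6.
Step 10. [r3c1∈{4}] r3c1 is down to just 4 ⇒ r3c1=4.
Step 11. [r4c3∈{1}] r4c3's peers cover all but 1 ⇒ r4c3=1.
Step 12. [r1c1∈{3}] nothing but 3 survives at r1c1, so r1c1=3.
Step 13. [r3c4∈{1}] r3c4 is down to just 1 ⇒ r3c4=1.
Step 14. [r6c3∈{2}] nothing but 2 survives at r6c3, so r6c3=2.
Step 15. [r5c6∈{6}] only 6 remains possible at r5c6 ⇒ r5c6=6.
Step 16. [r2c6∈{3}] r2c6's peers cover all but 3, so r2c6=3.
Step 17. [r5c3∈{3}] r5c3's peers cover all but 3. So r5c3=3.
Step 18. [r3c6∈{2}] only 2 remains possible at r3c6 ⇒ r3c6=2.

Answer: 3 5 6 4 2 1 / 2 1 4 6 5 3 / 4 3 5 1 6 2 / 6 2 1 3 4 5 / 5 4 3 2 1 6 / 1 6 2 5 3 4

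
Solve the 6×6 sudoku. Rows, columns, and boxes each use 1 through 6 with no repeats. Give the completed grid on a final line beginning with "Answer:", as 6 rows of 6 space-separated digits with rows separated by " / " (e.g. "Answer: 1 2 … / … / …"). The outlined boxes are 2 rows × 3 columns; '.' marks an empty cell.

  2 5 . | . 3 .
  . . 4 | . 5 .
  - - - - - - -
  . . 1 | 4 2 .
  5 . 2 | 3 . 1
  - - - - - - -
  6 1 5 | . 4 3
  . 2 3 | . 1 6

Step 1. [r3c2∈{3,6}] across row 3, 6 lands solely at r3c2, so r3c2=6.
Step 2. [r2c4∈{1,2,6}] across row 2, 6 lands solely at r2c4. So r2c4=6.
Step 3. [r2c2∈{3}] r2c2 has the single candidate 3 ⇒ r2c2=3.
Step 4. [r1c4∈{1}] r1c4 is down to just 1, so r1c4=1.
Step 5. [r1c6∈{4}] r1c6 has the single candidate 4 ⇒ r1c6=4.
Step 6. [r4c5∈{6}] nothing but 6 survives at r4c5. So r4c5=6.
Step 7. [r4c2∈{4}] r4c2's peers cover all but 4. So r4c2=4.
Step 8. [r2c6∈{2}] r2c6's peers cover all but 2 ⇒ r2c6=2.
Step 9. [r3c1∈{3}] nothing but 3 survives at r3c1. So r3c1=3.
Step 10. [r3c6∈{5}] r3c6's peers cover all but 5 ⇒ r3c6=5.
Step 11. [r6c1∈{4}] only 4 remains possible at r6c1 ⇒ r6c1=4.
Step 12. [r2c1∈{1}] only 1 remains possible at r2c1 ⇒ r2c1=1.
Step 13. [r1c3∈{6}] r1c3's peers cover all but 6. So r1c3=6.
Step 14. [r5c4∈{2}] only 2 remains possible at r5c4. So r5c4=2.
Step 15. [r6c4∈{5}] r6c4's peers cover all but 5 ⇒ r6c4=5.

Answer: 2 5 6 1 3 4 / 1 3 4 6 5 2 / 3 6 1 4 2 5 / 5 4 2 3 6 1 / 6 1 5 2 4 3 / 4 2 3 5 1 6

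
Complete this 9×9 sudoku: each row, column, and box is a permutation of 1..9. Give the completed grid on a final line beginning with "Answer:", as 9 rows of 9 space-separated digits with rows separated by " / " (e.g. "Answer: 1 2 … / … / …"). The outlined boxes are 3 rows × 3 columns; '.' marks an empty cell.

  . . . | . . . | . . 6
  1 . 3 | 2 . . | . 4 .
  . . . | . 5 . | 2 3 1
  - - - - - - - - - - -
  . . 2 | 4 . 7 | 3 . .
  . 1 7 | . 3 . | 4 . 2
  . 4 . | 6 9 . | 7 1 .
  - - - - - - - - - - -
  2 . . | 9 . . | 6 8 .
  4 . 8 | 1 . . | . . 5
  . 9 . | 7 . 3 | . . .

Step 1. [r3c4∈{8}] nothing but 8 survives at r3c4 ⇒ r3c4=8.
Step 2. [r6c3∈{5}] nothing but 5 survives at r6c3, so r6c3=5.
Step 3. [r4c8∈{5,6,9}] row 4 places 5 nowhere but r4c8, so r4c8=5.
Step 4. [r6c9∈{8}] r6c9 has the single candidate 8 ⇒ r6c9=8.
Step 5. [r7c5∈{4}] nothing but 4 survives at r7c5. So r7c5=4.
Step 6. [r5c6∈{5,8}] across col 6, 8 lands solely at r5c6 ⇒ r5c6=8.
Step 7. [r9c1∈{5,6}] in row 9, 5 fits only at r9c1, so r9c1=5.
Step 8. [r8c7∈{9}] r8c7 is down to just 9 ⇒ r8c7=9.
Step 9. [r1c2∈{2,5,7,8}] r1c2 is the only open cell in row 1 admitting 2 ⇒ r1c2=2.
Step 10. [r2c2∈{5,6,7,8}] col 2 places 5 nowhere but r2c2. So r2c2=5.
Step 11. [r1c1∈{7,8,9}] box 1 places 8 nowhere but r1c1, so r1c1=8.
Step 12. [r1c6∈{1,4,9}] col 6 places 1 nowhere but r1c6. So r1c6=1.
Step 13. [r3c1∈{6,7,9}] r3c1 is the only open cell in col 1 admitting 7, so r3c1=7.
Step 14. [r3c2∈{6}] r3c2's peers cover all but 6, so r3c2=6.
Step 15. [r4c9∈{9}] r4c9's peers cover all but 9 ⇒ r4c9=9.
Step 16. [r2c9∈{7}] r2c9 is down to just 7 ⇒ r2c9=7.
Step 17. [r2c5∈{6}] r2c5 has the single candidate 6. So r2c5=6.
Step 18. [r8c5∈{2}] nothing but 2 survives at r8c5. So r8c5=2.
Step 19. [r8c2∈{3,7}] r8c2 is the only open cell in row 8 admitting 3 ⇒ r8c2=3.
Step 20. [r1c3∈{4,9}] in row 1, 4 fits only at r1c3 ⇒ r1c3=4.
Step 21. [r3c6∈{4,9}] 4 has one home in row 3: r3c6, so r3c6=4.
Step 22. [r4c1∈{6}] r4c1 is down to just 6. So r4c1=6.
Step 23. [r9c3∈{1,6}] across row 9, 6 lands solely at r9c3. So r9c3=6.
Step 24. [r7c6∈{5}] nothing but 5 survives at r7c6 ⇒ r7c6=5.
Step 25. [r7c9∈{3}] nothing but 3 survives at r7c9, so r7c9=3.
Step 26. [r3c3∈{9}] r3c3 is down to just 9 ⇒ r3c3=9.
Step 27. [r2c7∈{8}] only 8 remains possible at r2c7, so r2c7=8.
Step 28. [r1c4∈{3}] r1c4 has the single candidate 3, so r1c4=3.
Step 29. [r1c8∈{9}] r1c8 has the single candidate 9, so r1c8=9.
Step 30. [r8c8∈{7}] only 7 remains possible at r8c8 ⇒ r8c8=7.
Step 31. [r1c5∈{7}] r1c5 has the single candidate 7 ⇒ r1c5=7.
Step 32. [r9c7∈{1}] r9c7's peers cover all but 1 ⇒ r9c7=1.
Step 33. [r6c1∈{3}] r6c1 has the single candidate 3. So r6c1=3.
Step 34. [r1c7∈{5}] r1c7 has the single candidate 5, so r1c7=5.
Step 35. [r9c8∈{2}] nothing but 2 survives at r9c8 ⇒ r9c8=2.
Step 36. [r5c4∈{5}] r5c4 is down to just 5, so r5c4=5.
Step 37. [r9c9∈{4}] r9c9's peers cover all but 4, so r9c9=4.
Step 38. [r4c2∈{8}] r4c2 has the single candidate 8 ⇒ r4c2=8.
Step 39. [r9c5∈{8}] r9c5 has the single candidate 8. So r9c5=8.
Step 40. [r4c5∈{1}] only 1 remains possible at r4c5, so r4c5=1.
Step 41. [r2c6∈{9}] r2c6's peers cover all but 9. So r2c6=9.
Step 42. [r7c2∈{7}] only 7 remains possible at r7c2, so r7c2=7.
Step 43. [r5c1∈{9}] r5c1 has the single candidate 9, so r5c1=9.
Step 44. [r8c6∈{6}] r8c6 has the single candidate 6 ⇒ r8c6=6.
Step 45. [r6c6∈{2}] r6c6 has the single candidate 2, so r6c6=2.
Step 46. [r7c3∈{1}] r7c3 has the single candidate 1, so r7c3=1.
Step 47. [r5c8∈{6}] only 6 remains possible at r5c8, so r5c8=6.

Answer: 8 2 4 3 7 1 5 9 6 / 1 5 3 2 6 9 8 4 7 / 7 6 9 8 5 4 2 3 1 / 6 8 2 4 1 7 3 5 9 / 9 1 7 5 3 8 4 6 2 / 3 4 5 6 9 2 7 1 8 / 2 7 1 9 4 5 6 8 3 / 4 3 8 1 2 6 9 7 5 / 5 9 6 7 8 3 1 2 4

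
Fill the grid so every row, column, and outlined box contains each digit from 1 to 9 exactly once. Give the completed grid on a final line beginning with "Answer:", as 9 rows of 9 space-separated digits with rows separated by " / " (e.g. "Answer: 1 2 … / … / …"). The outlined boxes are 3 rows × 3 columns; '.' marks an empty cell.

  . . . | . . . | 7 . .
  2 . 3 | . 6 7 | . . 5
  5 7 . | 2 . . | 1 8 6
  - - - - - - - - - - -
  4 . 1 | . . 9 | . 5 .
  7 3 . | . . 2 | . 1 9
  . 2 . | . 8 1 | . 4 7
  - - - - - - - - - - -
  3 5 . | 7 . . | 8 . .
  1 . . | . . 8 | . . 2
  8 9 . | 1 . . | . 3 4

Step 1. [r5c7∈{6}] r5c7 is down to just 6 ⇒ r5c7=6.
Step 2. [r1c5∈{1,3,4,5,9}] r1c5 is the only open cell in col 5 admitting 1, so r1c5=1.
Step 3. [r2c8∈{9}] r2c8 has the single candidate 9 ⇒ r2c8=9.
Step 4. [r7c5∈{2,4,9}] in row 7, 9 fits only at r7c5 ⇒ r7c5=9.
Step 5. [r1c4∈{3,4,5,8,9}] 9 has one home in col 4: r1c4. So r1c4=9.
Step 6. [r5c3∈{5,8}] 8 has one home in row 5: r5c3. So r5c3=8.
Step 7. [r4c2∈{6}] only 6 remains possible at r4c2 ⇒ r4c2=6.
Step 8. [r8c2∈{4}] only 4 remains possible at r8c2. So r8c2=4.
Step 9. [r4c4∈{3}] nothing but 3 survives at r4c4, so r4c4=3.
Step 10. [r9c3∈{2,6,7}] in row 9, 7 fits only at r9c3, so r9c3=7.
Step 11. [r8c3∈{6}] nothing but 6 survives at r8c3 ⇒ r8c3=6.
Step 12. [r8c4∈{5}] r8c4's peers cover all but 5 ⇒ r8c4=5.
Step 13. [r7c6∈{4,6}] 4 has one home in row 7: r7c6 ⇒ r7c6=4.
Step 14. [r3c3∈{4,9}] 9 has one home in row 3: r3c3 ⇒ r3c3=9.
Step 15. [r3c5∈{3,4}] 4 has one home in row 3: r3c5, so r3c5=4.
Step 16. [r1c6∈{3,5}] row 1 places 5 nowhere but r1c6, so r1c6=5.
Step 17. [r2c2∈{1,8}] in row 2, 1 fits only at r2c2, so r2c2=1.
Step 18. [r8c8∈{7}] r8c8's peers cover all but 7 ⇒ r8c8=7.
Step 19. [r9c5∈{2}] only 2 remains possible at r9c5. So r9c5=2.
Step 20. [r9c7∈{5}] only 5 remains possible at r9c7. So r9c7=5.
Step 21. [r6c3∈{5}] r6c3's peers cover all but 5, so r6c3=5.
Step 22. [r6c1∈{9}] nothing but 9 survives at r6c1. So r6c1=9.
Step 23. [r5c5∈{5}] r5c5 has the single candidate 5, so r5c5=5.
Step 24. [r1c2∈{8}] nothing but 8 survives at r1c2 ⇒ r1c2=8.
Step 25. [r3c6∈{3}] r3c6 has the single candidate 3. So r3c6=3.
Step 26. [r8c5∈{3}] only 3 remains possible at r8c5. So r8c5=3.
Step 27. [r1c9∈{3}] nothing but 3 survives at r1c9, so r1c9=3.
Step 28. [r4c5∈{7}] r4c5's peers cover all but 7, so r4c5=7.
Step 29. [r1c3∈{4}] nothing but 4 survives at r1c3, so r1c3=4.
Step 30. [r2c4∈{8}] r2c4 is down to just 8, so r2c4=8.
Step 31. [r2c7∈{4}] r2c7 is down to just 4, so r2c7=4.
Step 32. [r4c9∈{8}] r4c9 has the single candidate 8, so r4c9=8.
Step 33. [r7c3∈{2}] only 2 remains possible at r7c3. So r7c3=2.
Step 34. [r1c1∈{6}] nothing but 6 survives at r1c1. So r1c1=6.
Step 35. [r9c6∈{6}] r9c6's peers cover all but 6. So r9c6=6.
Step 36. [r5c4∈{4}] r5c4 has the single candidate 4 ⇒ r5c4=4.
Step 37. [r6c4∈{6}] r6c4 is down to just 6 ⇒ r6c4=6.
Step 38. [r7c8∈{6}] r7c8's peers cover all but 6, so r7c8=6.
Step 39. [r7c9∈{1}] r7c9 is down to just 1. So r7c9=1.
Step 40. [r1c8∈{2}] r1c8's peers cover all but 2 ⇒ r1c8=2.
Step 41. [r8c7∈{9}] r8c7's peers cover all but 9 ⇒ r8c7=9.
Step 42. [r4c7∈{2}] only 2 remains possible at r4c7, so r4c7=2.
Step 43. [r6c7∈{3}] nothing but 3 survives at r6c7 ⇒ r6c7=3.

Answer: 6 8 4 9 1 5 7 2 3 / 2 1 3 8 6 7 4 9 5 / 5 7 9 2 4 3 1 8 6 / 4 6 1 3 7 9 2 5 8 / 7 3 8 4 5 2 6 1 9 / 9 2 5 6 8 1 3 4 7 / 3 5 2 7 9 4 8 6 1 / 1 4 6 5 3 8 9 7 2 / 8 9 7 1 2 6 5 3 4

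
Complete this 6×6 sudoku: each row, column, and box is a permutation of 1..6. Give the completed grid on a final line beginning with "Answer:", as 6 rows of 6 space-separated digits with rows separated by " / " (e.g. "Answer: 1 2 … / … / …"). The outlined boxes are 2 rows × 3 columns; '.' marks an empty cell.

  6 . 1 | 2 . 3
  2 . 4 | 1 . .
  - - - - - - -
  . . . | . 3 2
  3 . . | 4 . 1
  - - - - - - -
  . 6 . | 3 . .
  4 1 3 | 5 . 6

Step 1. [r4c5∈{5,6}] across box 4, 5 lands solely at r4c5 ⇒ r4c5=5.
Step 2. [r5c3∈{2,5}] r5c3 is the only open cell in box 5 admitting 2 ⇒ r5c3=2.
Step 3. [r3c3∈{5,6}] across col 3, 5 lands solely at r3c3 ⇒ r3c3=5.
Step 4. [r2c2∈{3,5}] 3 has one home in row 2: r2c2 ⇒ r2c2=3.
Step 5. [r1c5∈{4}] r1c5 is down to just 4, so r1c5=4.
Step 6. [r3c4∈{6}] only 6 remains possible at r3c4. So r3c4=6.
Step 7. [r5c1∈{5}] r5c1's peers cover all but 5. So r5c1=5.
Step 8. [r4c3∈{6}] r4c3 is down to just 6. So r4c3=6.
Step 9. [r2c6∈{5}] r2c6's peers cover all but 5 ⇒ r2c6=5.
Step 10. [r4c2∈{2}] only 2 remains possible at r4c2, so r4c2=2.
Step 11. [r3c1∈{1}] only 1 remains possible at r3c1 ⇒ r3c1=1.
Step 12. [r2c5∈{6}] nothing but 6 survives at r2c5, so r2c5=6.
Step 13. [r5c6∈{4}] nothing but 4 survives at r5c6 ⇒ r5c6=4.
Step 14. [r5c5∈{1}] r5c5 has the single candidate 1. So r5c5=1.
Step 15. [r3c2∈{4}] nothing but 4 survives at r3c2. So r3c2=4.
Step 16. [r6c5∈{2}] r6c5's peers cover all but 2. So r6c5=2.
Step 17. [r1c2∈{5}] r1c2 has the single candidate 5. So r1c2=5.

Answer: 6 5 1 2 4 3 / 2 3 4 1 6 5 / 1 4 5 6 3 2 / 3 2 6 4 5 1 / 5 6 2 3 1 4 / 4 1 3 5 2 6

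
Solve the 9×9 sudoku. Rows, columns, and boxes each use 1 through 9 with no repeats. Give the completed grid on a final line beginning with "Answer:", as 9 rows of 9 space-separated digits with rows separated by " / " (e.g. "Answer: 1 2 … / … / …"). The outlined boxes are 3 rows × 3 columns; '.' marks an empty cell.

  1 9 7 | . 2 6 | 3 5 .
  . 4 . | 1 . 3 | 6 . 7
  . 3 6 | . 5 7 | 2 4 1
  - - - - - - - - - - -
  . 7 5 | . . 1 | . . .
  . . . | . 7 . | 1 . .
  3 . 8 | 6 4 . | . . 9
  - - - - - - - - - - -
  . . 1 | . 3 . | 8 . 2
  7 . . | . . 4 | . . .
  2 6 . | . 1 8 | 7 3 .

Step 1. [r3c4∈{8,9}] 9 has one home in row 3: r3c4. So r3c4=9.
Step 2. [r9c4∈{5}] nothing but 5 survives at r9c4 ⇒ r9c4=5.
Step 3. [r7c8∈{6,9}] row 7 places 6 nowhere but r7c8, so r7c8=6.
Step 4. [r5c2∈{2}] r5c2 has the single candidate 2 ⇒ r5c2=2.
Step 5. [r7c1∈{4,5,9}] 4 has one home in row 7: r7c1, so r7c1=4.
Step 6. [r5c8∈{8}] r5c8 has the single candidate 8 ⇒ r5c8=8.
Step 7. [r8c7∈{5,9}] r8c7 is the only open cell in col 7 admitting 9. So r8c7=9.
Step 8. [r6c6∈{2,5}] r6c6 is the only open cell in col 6 admitting 2, so r6c6=2.
Step 9. [r4c5∈{8,9}] col 5 places 9 nowhere but r4c5, so r4c5=9.
Step 10. [r2c5∈{8}] nothing but 8 survives at r2c5. So r2c5=8.
Step 11. [r5c4∈{3}] r5c4's peers cover all but 3 ⇒ r5c4=3.
Step 12. [r8c9∈{5}] r8c9 is down to just 5, so r8c9=5.
Step 13. [r4c1∈{6}] only 6 remains possible at r4c1. So r4c1=6.
Step 14. [r4c7∈{4}] only 4 remains possible at r4c7 ⇒ r4c7=4.
Step 15. [r9c3∈{9}] nothing but 9 survives at r9c3. So r9c3=9.
Step 16. [r7c4∈{7}] r7c4 has the single candidate 7 ⇒ r7c4=7.
Step 17. [r7c2∈{5}] r7c2 has the single candidate 5 ⇒ r7c2=5.
Step 18. [r6c2∈{1}] r6c2 is down to just 1 ⇒ r6c2=1.
Step 19. [r5c1∈{9}] r5c1 is down to just 9 ⇒ r5c1=9.
Step 20. [r2c1∈{5}] only 5 remains possible at r2c1 ⇒ r2c1=5.
Step 21. [r1c9∈{8}] r1c9 is down to just 8. So r1c9=8.
Step 22. [r4c8∈{2}] only 2 remains possible at r4c8 ⇒ r4c8=2.
Step 23. [r8c2∈{8}] nothing but 8 survives at r8c2 ⇒ r8c2=8.
Step 24. [r6c7∈{5}] only 5 remains possible at r6c7 ⇒ r6c7=5.
Step 25. [r3c1∈{8}] only 8 remains possible at r3c1 ⇒ r3c1=8.
Step 26. [r5c6∈{5}] r5c6's peers cover all but 5, so r5c6=5.
Step 27. [r4c4∈{8}] r4c4 has the single candidate 8. So r4c4=8.
Step 28. [r8c5∈{6}] nothing but 6 survives at r8c5. So r8c5=6.
Step 29. [r5c3∈{4}] r5c3 has the single candidate 4 ⇒ r5c3=4.
Step 30. [r8c8∈{1}] r8c8 has the single candidate 1, so r8c8=1.
Step 31. [r1c4∈{4}] r1c4 has the single candidate 4 ⇒ r1c4=4.
Step 32. [r2c8∈{9}] r2c8's peers cover all but 9 ⇒ r2c8=9.
Step 33. [r9c9∈{4}] r9c9 has the single candidate 4 ⇒ r9c9=4.
Step 34. [r7c6∈{9}] only 9 remains possible at r7c6, so r7c6=9.
Step 35. [r8c3∈{3}] only 3 remains possible at r8c3, so r8c3=3.
Step 36. [r8c4∈{2}] r8c4 has the single candidate 2 ⇒ r8c4=2.
Step 37. [r4c9∈{3}] r4c9 is down to just 3 ⇒ r4c9=3.
Step 38. [r2c3∈{2}] r2c3 is down to just 2. So r2c3=2.
Step 39. [r6c8∈{7}] nothing but 7 survives at r6c8 ⇒ r6c8=7.
Step 40. [r5c9∈{6}] only 6 remains possible at r5c9 ⇒ r5c9=6.

Answer: 1 9 7 4 2 6 3 5 8 / 5 4 2 1 8 3 6 9 7 / 8 3 6 9 5 7 2 4 1 / 6 7 5 8 9 1 4 2 3 / 9 2 4 3 7 5 1 8 6 / 3 1 8 6 4 2 5 7 9 / 4 5 1 7 3 9 8 6 2 / 7 8 3 2 6 4 9 1 5 / 2 6 9 5 1 8 7 3 4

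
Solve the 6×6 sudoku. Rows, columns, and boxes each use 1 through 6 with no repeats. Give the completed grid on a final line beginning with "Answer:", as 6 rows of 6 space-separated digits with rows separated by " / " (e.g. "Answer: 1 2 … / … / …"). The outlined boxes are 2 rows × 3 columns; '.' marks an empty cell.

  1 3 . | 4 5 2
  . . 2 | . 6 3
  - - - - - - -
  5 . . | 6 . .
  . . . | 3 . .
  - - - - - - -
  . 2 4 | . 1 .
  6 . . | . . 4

Step 1. [r6c3∈{1,3,5}] 5 has one home in col 3: r6c3. So r6c3=5.
Step 2. [r3c6∈{1}] only 1 remains possible at r3c6, so r3c6=1.
Step 3. [r3c2∈{4}] r3c2's peers cover all but 4, so r3c2=4.
Step 4. [r4c2∈{1,6}] 6 has one home in col 2: r4c2 ⇒ r4c2=6.
Step 5. [r3c5∈{2}] r3c5 is down to just 2, so r3c5=2.
Step 6. [r5c4∈{5}] r5c4's peers cover all but 5, so r5c4=5.
Step 7. [r4c1∈{2}] r4c1 is down to just 2. So r4c1=2.
Step 8. [r6c4∈{2}] r6c4 is down to just 2, so r6c4=2.
Step 9. [r4c5∈{4}] r4c5 is down to just 4. So r4c5=4.
Step 10. [r4c3∈{1}] r4c3 has the single candidate 1, so r4c3=1.
Step 11. [r2c4∈{1}] r2c4's peers cover all but 1 ⇒ r2c4=1.
Step 12. [r4c6∈{5}] nothing but 5 survives at r4c6, so r4c6=5.
Step 13. [r3c3∈{3}] only 3 remains possible at r3c3. So r3c3=3.
Step 14. [r2c2∈{5}] r2c2's peers cover all but 5 ⇒ r2c2=5.
Step 15. [r5c6∈{6}] r5c6 has the single candidate 6, so r5c6=6.
Step 16. [r5c1∈{3}] r5c1's peers cover all but 3 ⇒ r5c1=3.
Step 17. [r6c2∈{1}] only 1 remains possible at r6c2, so r6c2=1.
Step 18. [r6c5∈{3}] nothing but 3 survives at r6c5, so r6c5=3.
Step 19. [r1c3∈{6}] r1c3 has the single candidate 6, so r1c3=6.
Step 20. [r2c1∈{4}] only 4 remains possible at r2c1 ⇒ r2c1=4.

Answer: 1 3 6 4 5 2 / 4 5 2 1 6 3 / 5 4 3 6 2 1 / 2 6 1 3 4 5 / 3 2 4 5 1 6 / 6 1 5 2 3 4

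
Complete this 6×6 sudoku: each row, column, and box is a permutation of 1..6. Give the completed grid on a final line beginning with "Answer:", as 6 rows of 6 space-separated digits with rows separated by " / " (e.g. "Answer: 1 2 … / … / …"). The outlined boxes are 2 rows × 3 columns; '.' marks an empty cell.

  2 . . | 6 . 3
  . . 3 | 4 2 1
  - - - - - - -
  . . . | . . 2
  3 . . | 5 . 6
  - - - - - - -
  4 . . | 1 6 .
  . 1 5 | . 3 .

Step 1. [r3c1∈{1,5,6}] r3c1 is the only open cell in col 1 admitting 1 ⇒ r3c1=1.
Step 2. [r3c2∈{4,5,6}] across row 3, 5 lands solely at r3c2, so r3c2=5.
Step 3. [r1c2∈{4}] nothing but 4 survives at r1c2, so r1c2=4.
Step 4. [r4c2∈{2}] r4c2's peers cover all but 2 ⇒ r4c2=2.
Step 5. [r4c3∈{4}] nothing but 4 survives at r4c3. So r4c3=4.
Step 6. [r2c2∈{6}] r2c2 is down to just 6. So r2c2=6.
Step 7. [r5c2∈{3}] r5c2 is down to just 3. So r5c2=3.
Step 8. [r3c5∈{4}] r3c5 is down to just 4. So r3c5=4.
Step 9. [r6c6∈{4}] r6c6's peers cover all but 4. So r6c6=4.
Step 10. [r6c4∈{2}] r6c4's peers cover all but 2. So r6c4=2.
Step 11. [r5c3∈{2}] r5c3 has the single candidate 2 ⇒ r5c3=2.
Step 12. [r4c5∈{1}] r4c5 has the single candidate 1. So r4c5=1.
Step 13. [r5c6∈{5}] r5c6 is down to just 5, so r5c6=5.
Step 14. [r3c4∈{3}] r3c4's peers cover all but 3 ⇒ r3c4=3.
Step 15. [r6c1∈{6}] r6c1 is down to just 6 ⇒ r6c1=6.
Step 16. [r1c5∈{5}] r1c5 has the single candidate 5 ⇒ r1c5=5.
Step 17. [r1c3∈{1}] r1c3's peers cover all but 1, so r1c3=1.
Step 18. [r3c3∈{6}] r3c3 is down to just 6 ⇒ r3c3=6.
Step 19. [r2c1∈{5}] r2c1's peers cover all but 5. So r2c1=5.

Answer: 2 4 1 6 5 3 / 5 6 3 4 2 1 / 1 5 6 3 4 2 / 3 2 4 5 1 6 / 4 3 2 1 6 5 / 6 1 5 2 3 4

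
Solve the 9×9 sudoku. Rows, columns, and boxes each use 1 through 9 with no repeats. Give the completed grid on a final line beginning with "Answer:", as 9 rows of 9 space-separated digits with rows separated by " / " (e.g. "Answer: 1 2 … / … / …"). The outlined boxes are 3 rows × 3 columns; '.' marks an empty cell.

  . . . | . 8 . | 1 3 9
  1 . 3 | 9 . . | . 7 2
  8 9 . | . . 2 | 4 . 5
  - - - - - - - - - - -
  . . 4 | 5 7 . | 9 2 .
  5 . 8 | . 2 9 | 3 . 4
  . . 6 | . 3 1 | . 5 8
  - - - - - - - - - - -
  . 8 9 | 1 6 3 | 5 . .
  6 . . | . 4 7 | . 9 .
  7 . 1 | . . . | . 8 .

Step 1. [r7c1∈{2,4}] 2 has one home in row 7: r7c1, so r7c1=2.
Step 2. [r9c2∈{3,4,5}] r9c2 is the only open cell in row 9 admitting 4, so r9c2=4.
Step 3. [r2c5∈{5}] r2c5 is down to just 5 ⇒ r2c5=5.
Step 4. [r5c4∈{6}] r5c4's peers cover all but 6, so r5c4=6.
Step 5. [r8c2∈{3,5}] in box 7, 3 fits only at r8c2 ⇒ r8c2=3.
Step 6. [r1c2∈{2,5,6,7}] 5 has one home in col 2: r1c2. So r1c2=5.
Step 7. [r2c6∈{4,6}] in row 2, 4 fits only at r2c6, so r2c6=4.
Step 8. [r4c2∈{1}] r4c2's peers cover all but 1, so r4c2=1.
Step 9. [r8c7∈{2}] only 2 remains possible at r8c7 ⇒ r8c7=2.
Step 10. [r9c7∈{6}] r9c7's peers cover all but 6. So r9c7=6.
Step 11. [r3c3∈{7}] r3c3 is down to just 7, so r3c3=7.
Step 12. [r5c2∈{7}] r5c2 is down to just 7 ⇒ r5c2=7.
Step 13. [r9c4∈{2}] nothing but 2 survives at r9c4. So r9c4=2.
Step 14. [r4c6∈{8}] nothing but 8 survives at r4c6 ⇒ r4c6=8.
Step 15. [r8c3∈{5}] only 5 remains possible at r8c3 ⇒ r8c3=5.
Step 16. [r9c6∈{5}] r9c6 has the single candidate 5 ⇒ r9c6=5.
Step 17. [r6c2∈{2}] r6c2 is down to just 2. So r6c2=2.
Step 18. [r1c3∈{2}] r1c3 is down to just 2, so r1c3=2.
Step 19. [r8c4∈{8}] r8c4's peers cover all but 8. So r8c4=8.
Step 20. [r7c8∈{4}] r7c8 has the single candidate 4. So r7c8=4.
Step 21. [r1c4∈{7}] r1c4 has the single candidate 7 ⇒ r1c4=7.
Step 22. [r4c1∈{3}] nothing but 3 survives at r4c1. So r4c1=3.
Step 23. [r8c9∈{1}] r8c9 is down to just 1. So r8c9=1.
Step 24. [r3c5∈{1}] r3c5's peers cover all but 1, so r3c5=1.
Step 25. [r4c9∈{6}] r4c9's peers cover all but 6. So r4c9=6.
Step 26. [r7c9∈{7}] only 7 remains possible at r7c9, so r7c9=7.
Step 27. [r1c1∈{4}] r1c1 has the single candidate 4 ⇒ r1c1=4.
Step 28. [r6c7∈{7}] r6c7's peers cover all but 7, so r6c7=7.
Step 29. [r5c8∈{1}] r5c8 is down to just 1 ⇒ r5c8=1.
Step 30. [r3c8∈{6}] r3c8 has the single candidate 6. So r3c8=6.
Step 31. [r2c2∈{6}] only 6 remains possible at r2c2 ⇒ r2c2=6.
Step 32. [r2c7∈{8}] r2c7's peers cover all but 8. So r2c7=8.
Step 33. [r6c4∈{4}] r6c4's peers cover all but 4 ⇒ r6c4=4.
Step 34. [r9c9∈{3}] r9c9 has the single candidate 3. So r9c9=3.
Step 35. [r1c6∈{6}] r1c6's peers cover all but 6, so r1c6=6.
Step 36. [r3c4∈{3}] only 3 remains possible at r3c4, so r3c4=3.
Step 37. [r6c1∈{9}] r6c1 is down to just 9, so r6c1=9.
Step 38. [r9c5∈{9}] only 9 remains possible at r9c5. So r9c5=9.

Answer: 4 5 2 7 8 6 1 3 9 / 1 6 3 9 5 4 8 7 2 / 8 9 7 3 1 2 4 6 5 / 3 1 4 5 7 8 9 2 6 / 5 7 8 6 2 9 3 1 4 / 9 2 6 4 3 1 7 5 8 / 2 8 9 1 6 3 5 4 7 / 6 3 5 8 4 7 2 9 1 / 7 4 1 2 9 5 6 8 3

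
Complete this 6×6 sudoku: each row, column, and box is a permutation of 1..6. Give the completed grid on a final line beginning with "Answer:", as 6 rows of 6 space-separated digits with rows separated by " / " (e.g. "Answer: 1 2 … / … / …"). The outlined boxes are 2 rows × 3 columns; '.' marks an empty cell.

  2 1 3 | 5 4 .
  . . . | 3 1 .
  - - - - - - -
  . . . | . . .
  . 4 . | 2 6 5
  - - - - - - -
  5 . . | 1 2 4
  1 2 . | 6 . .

Step 1. [r3c5∈{3}] r3c5's peers cover all but 3 ⇒ r3c5=3.
Step 2. [r3c1∈{6}] r3c1 is down to just 6, so r3c1=6.
Step 3. [r5c3∈{6}] r5c3's peers cover all but 6 ⇒ r5c3=6.
Step 4. [r2c2∈{5,6}] r2c2 is the only open cell in col 2 admitting 6. So r2c2=6.
Step 5. [r3c3∈{1,2,5}] across row 3, 2 lands solely at r3c3, so r3c3=2.
Step 6. [r2c1∈{4}] r2c1 is down to just 4 ⇒ r2c1=4.
Step 7. [r6c5∈{5}] r6c5's peers cover all but 5. So r6c5=5.
Step 8. [r1c6∈{6}] r1c6 has the single candidate 6. So r1c6=6.
Step 9. [r5c2∈{3}] r5c2 is down to just 3. So r5c2=3.
Step 10. [r4c1∈{3}] r4c1's peers cover all but 3. So r4c1=3.
Step 11. [r2c3∈{5}] r2c3 has the single candidate 5 ⇒ r2c3=5.
Step 12. [r3c6∈{1}] nothing but 1 survives at r3c6 ⇒ r3c6=1.
Step 13. [r6c6∈{3}] r6c6 is down to just 3, so r6c6=3.
Step 14. [r2c6∈{2}] r2c6's peers cover all but 2 ⇒ r2c6=2.
Step 15. [r6c3∈{4}] only 4 remains possible at r6c3 ⇒ r6c3=4.
Step 16. [r4c3∈{1}] r4c3 is down to just 1 ⇒ r4c3=1.
Step 17. [r3c4∈{4}] only 4 remains possible at r3c4. So r3c4=4.
Step 18. [r3c2∈{5}] r3c2 is down to just 5. So r3c2=5.

Answer: 2 1 3 5 4 6 / 4 6 5 3 1 2 / 6 5 2 4 3 1 / 3 4 1 2 6 5 / 5 3 6 1 2 4 / 1 2 4 6 5 3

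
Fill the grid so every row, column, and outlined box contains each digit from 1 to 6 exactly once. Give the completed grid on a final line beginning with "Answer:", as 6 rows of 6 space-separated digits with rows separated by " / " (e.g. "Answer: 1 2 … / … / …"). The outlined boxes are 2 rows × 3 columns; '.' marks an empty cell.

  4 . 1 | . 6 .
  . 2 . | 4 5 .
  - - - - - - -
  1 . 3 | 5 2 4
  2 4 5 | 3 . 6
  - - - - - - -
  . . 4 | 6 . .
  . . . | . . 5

Step 1. [r6c4∈{1,2}] r6c4 is the only open cell in col 4 admitting 1, so r6c4=1.
Step 2. [r5c5∈{3}] r5c5 has the single candidate 3. So r5c5=3.
Step 3. [r1c2∈{3,5}] 5 has one home in row 1: r1c2 ⇒ r1c2=5.
Step 4. [r2c1∈{3,6}] box 1 places 3 nowhere but r2c1. So r2c1=3.
Step 5. [r6c1∈{6}] nothing but 6 survives at r6c1. So r6c1=6.
Step 6. [r1c6∈{2,3}] in row 1, 3 fits only at r1c6, so r1c6=3.
Step 7. [r6c3∈{2}] r6c3 is down to just 2. So r6c3=2.
Step 8. [r6c2∈{3}] r6c2 has the single candidate 3. So r6c2=3.
Step 9. [r5c6∈{2}] only 2 remains possible at r5c6. So r5c6=2.
Step 10. [r2c3∈{6}] only 6 remains possible at r2c3. So r2c3=6.
Step 11. [r4c5∈{1}] r4c5's peers cover all but 1 ⇒ r4c5=1.
Step 12. [r1c4∈{2}] r1c4 is down to just 2 ⇒ r1c4=2.
Step 13. [r6c5∈{4}] r6c5 has the single candidate 4, so r6c5=4.
Step 14. [r3c2∈{6}] r3c2 has the single candidate 6. So r3c2=6.
Step 15. [r5c2∈{1}] r5c2 has the single candidate 1. So r5c2=1.
Step 16. [r2c6∈{1}] r2c6 has the single candidate 1, so r2c6=1.
Step 17. [r5c1∈{5}] r5c1's peers cover all but 5, so r5c1=5.

Answer: 4 5 1 2 6 3 / 3 2 6 4 5 1 / 1 6 3 5 2 4 / 2 4 5 3 1 6 / 5 1 4 6 3 2 / 6 3 2 1 4 5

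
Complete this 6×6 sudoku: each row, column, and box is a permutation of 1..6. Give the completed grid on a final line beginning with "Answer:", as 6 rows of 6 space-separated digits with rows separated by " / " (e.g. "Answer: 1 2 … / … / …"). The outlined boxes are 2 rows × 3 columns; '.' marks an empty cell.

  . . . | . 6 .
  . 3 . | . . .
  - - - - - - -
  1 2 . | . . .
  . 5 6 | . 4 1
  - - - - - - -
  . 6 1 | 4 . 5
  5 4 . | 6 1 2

Step 1. [r2c5∈{2,5}] r2c5 is the only open cell in col 5 admitting 2, so r2c5=2.
Step 2. [r1c3∈{2,4,5}] r1c3 is the only open cell in col 3 admitting 2, so r1c3=2.
Step 3. [r1c4∈{1,3,5}] across row 1, 5 lands solely at r1c4. So r1c4=5.
Step 4. [r3c4∈{3}] nothing but 3 survives at r3c4. So r3c4=3.
Step 5. [r2c6∈{4}] r2c6 is down to just 4, so r2c6=4.
Step 6. [r6c3∈{3}] only 3 remains possible at r6c3, so r6c3=3.
Step 7. [r1c1∈{4}] r1c1's peers cover all but 4 ⇒ r1c1=4.
Step 8. [r2c3∈{5}] r2c3 has the single candidate 5. So r2c3=5.
Step 9. [r2c1∈{6}] r2c1's peers cover all but 6. So r2c1=6.
Step 10. [r3c5∈{5}] only 5 remains possible at r3c5. So r3c5=5.
Step 11. [r5c5∈{3}] nothing but 3 survives at r5c5 ⇒ r5c5=3.
Step 12. [r5c1∈{2}] r5c1 is down to just 2. So r5c1=2.
Step 13. [r1c2∈{1}] only 1 remains possible at r1c2, so r1c2=1.
Step 14. [r2c4∈{1}] r2c4 has the single candidate 1. So r2c4=1.
Step 15. [r4c1∈{3}] nothing but 3 survives at r4c1, so r4c1=3.
Step 16. [r3c3∈{4}] r3c3 has the single candidate 4. So r3c3=4.
Step 17. [r1c6∈{3}] r1c6 is down to just 3 ⇒ r1c6=3.
Step 18. [r4c4∈{2}] r4c4 is down to just 2. So r4c4=2.
Step 19. [r3c6∈{6}] only 6 remains possible at r3c6, so r3c6=6.

Answer: 4 1 2 5 6 3 / 6 3 5 1 2 4 / 1 2 4 3 5 6 / 3 5 6 2 4 1 / 2 6 1 4 3 5 / 5 4 3 6 1 2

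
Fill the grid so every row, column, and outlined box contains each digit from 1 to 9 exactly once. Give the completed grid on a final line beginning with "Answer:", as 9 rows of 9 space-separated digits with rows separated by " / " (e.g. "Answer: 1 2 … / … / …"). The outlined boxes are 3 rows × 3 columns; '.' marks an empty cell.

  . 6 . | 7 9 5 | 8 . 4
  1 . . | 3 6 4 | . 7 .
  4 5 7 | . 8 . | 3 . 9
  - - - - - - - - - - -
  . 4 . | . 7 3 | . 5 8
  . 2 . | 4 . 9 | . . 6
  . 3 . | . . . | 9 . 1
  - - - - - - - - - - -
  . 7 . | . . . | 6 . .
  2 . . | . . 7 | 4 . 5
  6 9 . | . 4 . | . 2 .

Step 1. [r8c2∈{1,8}] 1 has one home in col 2: r8c2, so r8c2=1.
Step 2. [r7c9∈{3}] r7c9's peers cover all but 3, so r7c9=3.
Step 3. [r6c6∈{2,6,8}] r6c6 is the only open cell in col 6 admitting 6 ⇒ r6c6=6.
Step 4. [r6c4∈{2,5,8}] box 5 places 8 nowhere but r6c4 ⇒ r6c4=8.
Step 5. [r6c3∈{5}] r6c3's peers cover all but 5, so r6c3=5.
Step 6. [r9c7∈{1,7}] 1 has one home in col 7: r9c7, so r9c7=1.
Step 7. [r7c1∈{5,8}] across col 1, 5 lands solely at r7c1 ⇒ r7c1=5.
Step 8. [r9c3∈{3,8}] r9c3 is the only open cell in row 9 admitting 3 ⇒ r9c3=3.
Step 9. [r8c3∈{8}] r8c3 is down to just 8, so r8c3=8.
Step 10. [r6c5∈{2}] r6c5 has the single candidate 2, so r6c5=2.
Step 11. [r4c4∈{1}] r4c4 has the single candidate 1 ⇒ r4c4=1.
Step 12. [r3c6∈{1,2}] across box 2, 1 lands solely at r3c6. So r3c6=1.
Step 13. [r7c8∈{8,9}] col 8 places 8 nowhere but r7c8 ⇒ r7c8=8.
Step 14. [r2c9∈{2}] r2c9 has the single candidate 2 ⇒ r2c9=2.
Step 15. [r7c4∈{2,9}] 9 has one home in row 7: r7c4, so r7c4=9.
Step 16. [r4c3∈{6,9}] across row 4, 6 lands solely at r4c3 ⇒ r4c3=6.
Step 17. [r5c1∈{7,8}] across row 5, 8 lands solely at r5c1 ⇒ r5c1=8.
Step 18. [r1c1∈{3}] r1c1's peers cover all but 3. So r1c1=3.
Step 19. [r9c4∈{5}] nothing but 5 survives at r9c4. So r9c4=5.
Step 20. [r7c6∈{2}] r7c6 has the single candidate 2, so r7c6=2.
Step 21. [r2c7∈{5}] r2c7 has the single candidate 5 ⇒ r2c7=5.
Step 22. [r8c4∈{6}] nothing but 6 survives at r8c4. So r8c4=6.
Step 23. [r2c2∈{8}] nothing but 8 survives at r2c2. So r2c2=8.
Step 24. [r9c9∈{7}] r9c9's peers cover all but 7. So r9c9=7.
Step 25. [r5c7∈{7}] r5c7 has the single candidate 7. So r5c7=7.
Step 26. [r5c8∈{3}] r5c8 is down to just 3. So r5c8=3.
Step 27. [r6c1∈{7}] nothing but 7 survives at r6c1 ⇒ r6c1=7.
Step 28. [r2c3∈{9}] r2c3 has the single candidate 9 ⇒ r2c3=9.
Step 29. [r9c6∈{8}] r9c6's peers cover all but 8. So r9c6=8.
Step 30. [r8c5∈{3}] r8c5 has the single candidate 3 ⇒ r8c5=3.
Step 31. [r4c7∈{2}] r4c7 is down to just 2 ⇒ r4c7=2.
Step 32. [r7c5∈{1}] only 1 remains possible at r7c5. So r7c5=1.
Step 33. [r1c8∈{1}] r1c8 has the single candidate 1. So r1c8=1.
Step 34. [r5c3∈{1}] nothing but 1 survives at r5c3. So r5c3=1.
Step 35. [r4c1∈{9}] r4c1's peers cover all but 9 ⇒ r4c1=9.
Step 36. [r6c8∈{4}] r6c8 is down to just 4 ⇒ r6c8=4.
Step 37. [r3c4∈{2}] r3c4 has the single candidate 2, so r3c4=2.
Step 38. [r7c3∈{4}] only 4 remains possible at r7c3, so r7c3=4.
Step 39. [r5c5∈{5}] r5c5's peers cover all but 5. So r5c5=5.
Step 40. [r1c3∈{2}] r1c3 has the single candidate 2 ⇒ r1c3=2.
Step 41. [r8c8∈{9}] r8c8's peers cover all but 9, so r8c8=9.
Step 42. [r3c8∈{6}] r3c8 has the single candidate 6, so r3c8=6.

Answer: 3 6 2 7 9 5 8 1 4 / 1 8 9 3 6 4 5 7 2 / 4 5 7 2 8 1 3 6 9 / 9 4 6 1 7 3 2 5 8 / 8 2 1 4 5 9 7 3 6 / 7 3 5 8 2 6 9 4 1 / 5 7 4 9 1 2 6 8 3 / 2 1 8 6 3 7 4 9 5 / 6 9 3 5 4 8 1 2 7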